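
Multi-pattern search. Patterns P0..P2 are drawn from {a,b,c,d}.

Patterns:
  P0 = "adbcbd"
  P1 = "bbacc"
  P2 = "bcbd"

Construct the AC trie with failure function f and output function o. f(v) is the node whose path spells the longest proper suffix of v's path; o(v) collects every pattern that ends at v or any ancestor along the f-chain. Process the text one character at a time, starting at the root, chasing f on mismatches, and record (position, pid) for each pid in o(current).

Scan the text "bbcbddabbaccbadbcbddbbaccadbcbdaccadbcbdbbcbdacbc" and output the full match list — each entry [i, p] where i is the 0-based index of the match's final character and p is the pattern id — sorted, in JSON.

Build automaton:
Trie nodes:
  0='ε' goto a→1 b→7
  1='a' goto d→2
  2='ad' goto b→3
  3='adb' goto c→4
  4='adbc' goto b→5
  5='adbcb' goto d→6
  6='adbcbd' goto ·  [P0 ends]
  7='b' goto b→8 c→12
  8='bb' goto a→9
  9='bba' goto c→10
  10='bbac' goto c→11
  11='bbacc' goto ·  [P1 ends]
  12='bc' goto b→13
  13='bcb' goto d→14
  14='bcbd' goto ·  [P2 ends]

BFS fail/out derivation:
  fail(1) 'a': from fail(0)=0 chase 'a': 0 ⇒ 0;  out=∅∪out(0)=∅
  fail(7) 'b': from fail(0)=0 chase 'b': 0 ⇒ 0;  out=∅∪out(0)=∅
  fail(2) 'ad': from fail(1)=0 chase 'd': 0 ⇒ 0;  out=∅∪out(0)=∅
  fail(8) 'bb': from fail(7)=0 chase 'b': 0 ⇒ 7;  out=∅∪out(7)=∅
  fail(12) 'bc': from fail(7)=0 chase 'c': 0 ⇒ 0;  out=∅∪out(0)=∅
  fail(3) 'adb': from fail(2)=0 chase 'b': 0 ⇒ 7;  out=∅∪out(7)=∅
  fail(9) 'bba': from fail(8)=7 chase 'a': 7→0 ⇒ 1;  out=∅∪out(1)=∅
  fail(13) 'bcb': from fail(12)=0 chase 'b': 0 ⇒ 7;  out=∅∪out(7)=∅
  fail(4) 'adbc': from fail(3)=7 chase 'c': 7 ⇒ 12;  out=∅∪out(12)=∅
  fail(10) 'bbac': from fail(9)=1 chase 'c': 1→0 ⇒ 0;  out=∅∪out(0)=∅
  fail(14) 'bcbd': from fail(13)=7 chase 'd': 7→0 ⇒ 0;  out={2}∪out(0)={2}
  fail(5) 'adbcb': from fail(4)=12 chase 'b': 12 ⇒ 13;  out=∅∪out(13)=∅
  fail(11) 'bbacc': from fail(10)=0 chase 'c': 0 ⇒ 0;  out={1}∪out(0)={1}
  fail(6) 'adbcbd': from fail(5)=13 chase 'd': 13 ⇒ 14;  out={0}∪out(14)={0,2}

Text stream:
i=0 'b': node 0→7
i=1 'b': node 7→8
i=2 'c': node 8→12 (via fail)
i=3 'b': node 12→13
i=4 'd': node 13→14  emit P2@[1:4]
i=5 'd': node 14→0 (via fail)
i=6 'a': node 0→1
i=7 'b': node 1→7 (via fail)
i=8 'b': node 7→8
i=9 'a': node 8→9
i=10 'c': node 9→10
i=11 'c': node 10→11  emit P1@[7:11]
i=12 'b': node 11→7 (via fail)
i=13 'a': node 7→1 (via fail)
i=14 'd': node 1→2
i=15 'b': node 2→3
i=16 'c': node 3→4
i=17 'b': node 4→5
i=18 'd': node 5→6  emit P0@[13:18],P2@[15:18]
i=19 'd': node 6→0 (via fail)
i=20 'b': node 0→7
i=21 'b': node 7→8
i=22 'a': node 8→9
i=23 'c': node 9→10
i=24 'c': node 10→11  emit P1@[20:24]
i=25 'a': node 11→1 (via fail)
i=26 'd': node 1→2
i=27 'b': node 2→3
i=28 'c': node 3→4
i=29 'b': node 4→5
i=30 'd': node 5→6  emit P0@[25:30],P2@[27:30]
i=31 'a': node 6→1 (via fail)
i=32 'c': node 1→0 (via fail)
i=33 'c': node 0→0
i=34 'a': node 0→1
i=35 'd': node 1→2
i=36 'b': node 2→3
i=37 'c': node 3→4
i=38 'b': node 4→5
i=39 'd': node 5→6  emit P0@[34:39],P2@[36:39]
i=40 'b': node 6→7 (via fail)
i=41 'b': node 7→8
i=42 'c': node 8→12 (via fail)
i=43 'b': node 12→13
i=44 'd': node 13→14  emit P2@[41:44]
i=45 'a': node 14→1 (via fail)
i=46 'c': node 1→0 (via fail)
i=47 'b': node 0→7
i=48 'c': node 7→12

Result: [[4,2],[11,1],[18,0],[18,2],[24,1],[30,0],[30,2],[39,0],[39,2],[44,2]]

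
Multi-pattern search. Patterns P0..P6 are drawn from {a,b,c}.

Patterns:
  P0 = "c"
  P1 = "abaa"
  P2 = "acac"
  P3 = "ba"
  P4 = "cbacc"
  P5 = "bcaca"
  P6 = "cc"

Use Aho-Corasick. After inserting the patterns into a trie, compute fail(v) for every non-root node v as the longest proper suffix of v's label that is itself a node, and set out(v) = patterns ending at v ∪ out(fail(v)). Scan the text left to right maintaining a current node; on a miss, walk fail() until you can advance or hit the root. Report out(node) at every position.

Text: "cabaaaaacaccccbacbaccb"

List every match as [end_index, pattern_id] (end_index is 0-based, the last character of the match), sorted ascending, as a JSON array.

Build automaton:
Trie nodes:
  n0 'ε': a→2 b→9 c→1
  n1 'c': b→11 c→19  [P0 ends]
  n2 'a': b→3 c→6
  n3 'ab': a→4
  n4 'aba': a→5
  n5 'abaa': ·  [P1 ends]
  n6 'ac': a→7
  n7 'aca': c→8
  n8 'acac': ·  [P2 ends]
  n9 'b': a→10 c→15
  n10 'ba': ·  [P3 ends]
  n11 'cb': a→12
  n12 'cba': c→13
  n13 'cbac': c→14
  n14 'cbacc': ·  [P4 ends]
  n15 'bc': a→16
  n16 'bca': c→17
  n17 'bcac': a→18
  n18 'bcaca': ·  [P5 ends]
  n19 'cc': ·  [P6 ends]

Failure links (BFS by depth):
  fail(1) 'c': from fail(0)=0 chase 'c': 0 ⇒ 0;  out={0}∪out(0)={0}
  fail(2) 'a': from fail(0)=0 chase 'a': 0 ⇒ 0;  out=∅∪out(0)=∅
  fail(9) 'b': from fail(0)=0 chase 'b': 0 ⇒ 0;  out=∅∪out(0)=∅
  fail(3) 'ab': from fail(2)=0 chase 'b': 0 ⇒ 9;  out=∅∪out(9)=∅
  fail(6) 'ac': from fail(2)=0 chase 'c': 0 ⇒ 1;  out=∅∪out(1)={0}
  fail(10) 'ba': from fail(9)=0 chase 'a': 0 ⇒ 2;  out={3}∪out(2)={3}
  fail(11) 'cb': from fail(1)=0 chase 'b': 0 ⇒ 9;  out=∅∪out(9)=∅
  fail(15) 'bc': from fail(9)=0 chase 'c': 0 ⇒ 1;  out=∅∪out(1)={0}
  fail(19) 'cc': from fail(1)=0 chase 'c': 0 ⇒ 1;  out={6}∪out(1)={0,6}
  fail(4) 'aba': from fail(3)=9 chase 'a': 9 ⇒ 10;  out=∅∪out(10)={3}
  fail(7) 'aca': from fail(6)=1 chase 'a': 1→0 ⇒ 2;  out=∅∪out(2)=∅
  fail(12) 'cba': from fail(11)=9 chase 'a': 9 ⇒ 10;  out=∅∪out(10)={3}
  fail(16) 'bca': from fail(15)=1 chase 'a': 1→0 ⇒ 2;  out=∅∪out(2)=∅
  fail(5) 'abaa': from fail(4)=10 chase 'a': 10→2→0 ⇒ 2;  out={1}∪out(2)={1}
  fail(8) 'acac': from fail(7)=2 chase 'c': 2 ⇒ 6;  out={2}∪out(6)={0,2}
  fail(13) 'cbac': from fail(12)=10 chase 'c': 10→2 ⇒ 6;  out=∅∪out(6)={0}
  fail(17) 'bcac': from fail(16)=2 chase 'c': 2 ⇒ 6;  out=∅∪out(6)={0}
  fail(14) 'cbacc': from fail(13)=6 chase 'c': 6→1 ⇒ 19;  out={4}∪out(19)={0,4,6}
  fail(18) 'bcaca': from fail(17)=6 chase 'a': 6 ⇒ 7;  out={5}∪out(7)={5}

Run:
i=0 'c': node 0→1  → match P0@[0:0]
i=1 'a': node 1→2 (via fail)
i=2 'b': node 2→3
i=3 'a': node 3→4  → match P3@[2:3]
i=4 'a': node 4→5  → match P1@[1:4]
i=5 'a': node 5→2 (via fail)
i=6 'a': node 2→2 (via fail)
i=7 'a': node 2→2 (via fail)
i=8 'c': node 2→6  → match P0@[8:8]
i=9 'a': node 6→7
i=10 'c': node 7→8  → match P0@[10:10],P2@[7:10]
i=11 'c': node 8→19 (via fail)  → match P0@[11:11],P6@[10:11]
i=12 'c': node 19→19 (via fail)  → match P0@[12:12],P6@[11:12]
i=13 'c': node 19→19 (via fail)  → match P0@[13:13],P6@[12:13]
i=14 'b': node 19→11 (via fail)
i=15 'a': node 11→12  → match P3@[14:15]
i=16 'c': node 12→13  → match P0@[16:16]
i=17 'b': node 13→11 (via fail)
i=18 'a': node 11→12  → match P3@[17:18]
i=19 'c': node 12→13  → match P0@[19:19]
i=20 'c': node 13→14  → match P0@[20:20],P4@[16:20],P6@[19:20]
i=21 'b': node 14→11 (via fail)

Matches: [[0,0],[3,3],[4,1],[8,0],[10,0],[10,2],[11,0],[11,6],[12,0],[12,6],[13,0],[13,6],[15,3],[16,0],[18,3],[19,0],[20,0],[20,4],[20,6]]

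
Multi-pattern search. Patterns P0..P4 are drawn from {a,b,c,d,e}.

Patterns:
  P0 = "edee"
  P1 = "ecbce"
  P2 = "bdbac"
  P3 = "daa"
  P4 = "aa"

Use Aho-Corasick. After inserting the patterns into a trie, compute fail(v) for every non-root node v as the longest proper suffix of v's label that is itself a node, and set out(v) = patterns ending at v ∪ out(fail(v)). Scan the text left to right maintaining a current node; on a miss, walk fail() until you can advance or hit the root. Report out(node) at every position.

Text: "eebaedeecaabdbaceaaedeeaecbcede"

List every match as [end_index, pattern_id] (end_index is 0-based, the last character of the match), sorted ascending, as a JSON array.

Build automaton:
Trie nodes:
  0='ε' goto a→17 b→9 d→14 e→1
  1='e' goto c→5 d→2
  2='ed' goto e→3
  3='ede' goto e→4
  4='edee' goto ·  ←P0
  5='ec' goto b→6
  6='ecb' goto c→7
  7='ecbc' goto e→8
  8='ecbce' goto ·  ←P1
  9='b' goto d→10
  10='bd' goto b→11
  11='bdb' goto a→12
  12='bdba' goto c→13
  13='bdbac' goto ·  ←P2
  14='d' goto a→15
  15='da' goto a→16
  16='daa' goto ·  ←P3
  17='a' goto a→18
  18='aa' goto ·  ←P4

BFS fail/out derivation:
  fail(1) 'e': from fail(0)=0 chase 'e': 0 ⇒ 0;  out=∅∪out(0)=∅
  fail(9) 'b': from fail(0)=0 chase 'b': 0 ⇒ 0;  out=∅∪out(0)=∅
  fail(14) 'd': from fail(0)=0 chase 'd': 0 ⇒ 0;  out=∅∪out(0)=∅
  fail(17) 'a': from fail(0)=0 chase 'a': 0 ⇒ 0;  out=∅∪out(0)=∅
  fail(2) 'ed': from fail(1)=0 chase 'd': 0 ⇒ 14;  out=∅∪out(14)=∅
  fail(5) 'ec': from fail(1)=0 chase 'c': 0 ⇒ 0;  out=∅∪out(0)=∅
  fail(10) 'bd': from fail(9)=0 chase 'd': 0 ⇒ 14;  out=∅∪out(14)=∅
  fail(15) 'da': from fail(14)=0 chase 'a': 0 ⇒ 17;  out=∅∪out(17)=∅
  fail(18) 'aa': from fail(17)=0 chase 'a': 0 ⇒ 17;  out={4}∪out(17)={4}
  fail(3) 'ede': from fail(2)=14 chase 'e': 14→0 ⇒ 1;  out=∅∪out(1)=∅
  fail(6) 'ecb': from fail(5)=0 chase 'b': 0 ⇒ 9;  out=∅∪out(9)=∅
  fail(11) 'bdb': from fail(10)=14 chase 'b': 14→0 ⇒ 9;  out=∅∪out(9)=∅
  fail(16) 'daa': from fail(15)=17 chase 'a': 17 ⇒ 18;  out={3}∪out(18)={3,4}
  fail(4) 'edee': from fail(3)=1 chase 'e': 1→0 ⇒ 1;  out={0}∪out(1)={0}
  fail(7) 'ecbc': from fail(6)=9 chase 'c': 9→0 ⇒ 0;  out=∅∪out(0)=∅
  fail(12) 'bdba': from fail(11)=9 chase 'a': 9→0 ⇒ 17;  out=∅∪out(17)=∅
  fail(8) 'ecbce': from fail(7)=0 chase 'e': 0 ⇒ 1;  out={1}∪out(1)={1}
  fail(13) 'bdbac': from fail(12)=17 chase 'c': 17→0 ⇒ 0;  out={2}∪out(0)={2}

Run:
[0] read 'e'  n0⇒n1
[1] read 'e'  n1⇒n1 ·f
[2] read 'b'  n1⇒n9 ·f
[3] read 'a'  n9⇒n17 ·f
[4] read 'e'  n17⇒n1 ·f
[5] read 'd'  n1⇒n2
[6] read 'e'  n2⇒n3
[7] read 'e'  n3⇒n4  → match P0@[4:7]
[8] read 'c'  n4⇒n5 ·f
[9] read 'a'  n5⇒n17 ·f
[10] read 'a'  n17⇒n18  → match P4@[9:10]
[11] read 'b'  n18⇒n9 ·f
[12] read 'd'  n9⇒n10
[13] read 'b'  n10⇒n11
[14] read 'a'  n11⇒n12
[15] read 'c'  n12⇒n13  → match P2@[11:15]
[16] read 'e'  n13⇒n1 ·f
[17] read 'a'  n1⇒n17 ·f
[18] read 'a'  n17⇒n18  → match P4@[17:18]
[19] read 'e'  n18⇒n1 ·f
[20] read 'd'  n1⇒n2
[21] read 'e'  n2⇒n3
[22] read 'e'  n3⇒n4  → match P0@[19:22]
[23] read 'a'  n4⇒n17 ·f
[24] read 'e'  n17⇒n1 ·f
[25] read 'c'  n1⇒n5
[26] read 'b'  n5⇒n6
[27] read 'c'  n6⇒n7
[28] read 'e'  n7⇒n8  → match P1@[24:28]
[29] read 'd'  n8⇒n2 ·f
[30] read 'e'  n2⇒n3

All matches (sorted): [[7,0],[10,4],[15,2],[18,4],[22,0],[28,1]]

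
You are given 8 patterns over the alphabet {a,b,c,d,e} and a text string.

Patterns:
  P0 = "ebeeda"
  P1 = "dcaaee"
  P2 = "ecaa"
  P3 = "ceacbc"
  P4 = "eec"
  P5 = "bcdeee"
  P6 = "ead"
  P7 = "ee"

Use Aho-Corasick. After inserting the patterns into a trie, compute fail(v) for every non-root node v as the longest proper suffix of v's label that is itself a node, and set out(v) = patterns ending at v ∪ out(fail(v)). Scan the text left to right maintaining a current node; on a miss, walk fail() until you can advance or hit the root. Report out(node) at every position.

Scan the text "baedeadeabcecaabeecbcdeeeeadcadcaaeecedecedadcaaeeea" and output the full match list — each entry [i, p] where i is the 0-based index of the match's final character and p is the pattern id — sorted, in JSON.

Build:
Trie nodes:
  0='ε' goto b→24 c→16 d→7 e→1
  1='e' goto a→30 b→2 c→13 e→22
  2='eb' goto e→3
  3='ebe' goto e→4
  4='ebee' goto d→5
  5='ebeed' goto a→6
  6='ebeeda' goto ·  [P0 ends]
  7='d' goto c→8
  8='dc' goto a→9
  9='dca' goto a→10
  10='dcaa' goto e→11
  11='dcaae' goto e→12
  12='dcaaee' goto ·  [P1 ends]
  13='ec' goto a→14
  14='eca' goto a→15
  15='ecaa' goto ·  [P2 ends]
  16='c' goto e→17
  17='ce' goto a→18
  18='cea' goto c→19
  19='ceac' goto b→20
  20='ceacb' goto c→21
  21='ceacbc' goto ·  [P3 ends]
  22='ee' goto c→23  [P7 ends]
  23='eec' goto ·  [P4 ends]
  24='b' goto c→25
  25='bc' goto d→26
  26='bcd' goto e→27
  27='bcde' goto e→28
  28='bcdee' goto e→29
  29='bcdeee' goto ·  [P5 ends]
  30='ea' goto d→31
  31='ead' goto ·  [P6 ends]

Failure links (BFS by depth):
  fail(1) 'e': from fail(0)=0 chase 'e': 0 ⇒ 0;  out=∅∪out(0)=∅
  fail(7) 'd': from fail(0)=0 chase 'd': 0 ⇒ 0;  out=∅∪out(0)=∅
  fail(16) 'c': from fail(0)=0 chase 'c': 0 ⇒ 0;  out=∅∪out(0)=∅
  fail(24) 'b': from fail(0)=0 chase 'b': 0 ⇒ 0;  out=∅∪out(0)=∅
  fail(2) 'eb': from fail(1)=0 chase 'b': 0 ⇒ 24;  out=∅∪out(24)=∅
  fail(8) 'dc': from fail(7)=0 chase 'c': 0 ⇒ 16;  out=∅∪out(16)=∅
  fail(13) 'ec': from fail(1)=0 chase 'c': 0 ⇒ 16;  out=∅∪out(16)=∅
  fail(17) 'ce': from fail(16)=0 chase 'e': 0 ⇒ 1;  out=∅∪out(1)=∅
  fail(22) 'ee': from fail(1)=0 chase 'e': 0 ⇒ 1;  out={7}∪out(1)={7}
  fail(25) 'bc': from fail(24)=0 chase 'c': 0 ⇒ 16;  out=∅∪out(16)=∅
  fail(30) 'ea': from fail(1)=0 chase 'a': 0 ⇒ 0;  out=∅∪out(0)=∅
  fail(3) 'ebe': from fail(2)=24 chase 'e': 24→0 ⇒ 1;  out=∅∪out(1)=∅
  fail(9) 'dca': from fail(8)=16 chase 'a': 16→0 ⇒ 0;  out=∅∪out(0)=∅
  fail(14) 'eca': from fail(13)=16 chase 'a': 16→0 ⇒ 0;  out=∅∪out(0)=∅
  fail(18) 'cea': from fail(17)=1 chase 'a': 1 ⇒ 30;  out=∅∪out(30)=∅
  fail(23) 'eec': from fail(22)=1 chase 'c': 1 ⇒ 13;  out={4}∪out(13)={4}
  fail(26) 'bcd': from fail(25)=16 chase 'd': 16→0 ⇒ 7;  out=∅∪out(7)=∅
  fail(31) 'ead': from fail(30)=0 chase 'd': 0 ⇒ 7;  out={6}∪out(7)={6}
  fail(4) 'ebee': from fail(3)=1 chase 'e': 1 ⇒ 22;  out=∅∪out(22)={7}
  fail(10) 'dcaa': from fail(9)=0 chase 'a': 0 ⇒ 0;  out=∅∪out(0)=∅
  fail(15) 'ecaa': from fail(14)=0 chase 'a': 0 ⇒ 0;  out={2}∪out(0)={2}
  fail(19) 'ceac': from fail(18)=30 chase 'c': 30→0 ⇒ 16;  out=∅∪out(16)=∅
  fail(27) 'bcde': from fail(26)=7 chase 'e': 7→0 ⇒ 1;  out=∅∪out(1)=∅
  fail(5) 'ebeed': from fail(4)=22 chase 'd': 22→1→0 ⇒ 7;  out=∅∪out(7)=∅
  fail(11) 'dcaae': from fail(10)=0 chase 'e': 0 ⇒ 1;  out=∅∪out(1)=∅
  fail(20) 'ceacb': from fail(19)=16 chase 'b': 16→0 ⇒ 24;  out=∅∪out(24)=∅
  fail(28) 'bcdee': from fail(27)=1 chase 'e': 1 ⇒ 22;  out=∅∪out(22)={7}
  fail(6) 'ebeeda': from fail(5)=7 chase 'a': 7→0 ⇒ 0;  out={0}∪out(0)={0}
  fail(12) 'dcaaee': from fail(11)=1 chase 'e': 1 ⇒ 22;  out={1}∪out(22)={1,7}
  fail(21) 'ceacbc': from fail(20)=24 chase 'c': 24 ⇒ 25;  out={3}∪out(25)={3}
  fail(29) 'bcdeee': from fail(28)=22 chase 'e': 22→1 ⇒ 22;  out={5}∪out(22)={5,7}

Text stream:
i=0 'b': node 0→24
i=1 'a': node 24→0 ·f
i=2 'e': node 0→1
i=3 'd': node 1→7 ·f
i=4 'e': node 7→1 ·f
i=5 'a': node 1→30
i=6 'd': node 30→31  emit P6@[4:6]
i=7 'e': node 31→1 ·f
i=8 'a': node 1→30
i=9 'b': node 30→24 ·f
i=10 'c': node 24→25
i=11 'e': node 25→17 ·f
i=12 'c': node 17→13 ·f
i=13 'a': node 13→14
i=14 'a': node 14→15  emit P2@[11:14]
i=15 'b': node 15→24 ·f
i=16 'e': node 24→1 ·f
i=17 'e': node 1→22  emit P7@[16:17]
i=18 'c': node 22→23  emit P4@[16:18]
i=19 'b': node 23→24 ·f
i=20 'c': node 24→25
i=21 'd': node 25→26
i=22 'e': node 26→27
i=23 'e': node 27→28  emit P7@[22:23]
i=24 'e': node 28→29  emit P5@[19:24],P7@[23:24]
i=25 'e': node 29→22 ·f  emit P7@[24:25]
i=26 'a': node 22→30 ·f
i=27 'd': node 30→31  emit P6@[25:27]
i=28 'c': node 31→8 ·f
i=29 'a': node 8→9
i=30 'd': node 9→7 ·f
i=31 'c': node 7→8
i=32 'a': node 8→9
i=33 'a': node 9→10
i=34 'e': node 10→11
i=35 'e': node 11→12  emit P1@[30:35],P7@[34:35]
i=36 'c': node 12→23 ·f  emit P4@[34:36]
i=37 'e': node 23→17 ·f
i=38 'd': node 17→7 ·f
i=39 'e': node 7→1 ·f
i=40 'c': node 1→13
i=41 'e': node 13→17 ·f
i=42 'd': node 17→7 ·f
i=43 'a': node 7→0 ·f
i=44 'd': node 0→7
i=45 'c': node 7→8
i=46 'a': node 8→9
i=47 'a': node 9→10
i=48 'e': node 10→11
i=49 'e': node 11→12  emit P1@[44:49],P7@[48:49]
i=50 'e': node 12→22 ·f  emit P7@[49:50]
i=51 'a': node 22→30 ·f

Result: [[6,6],[14,2],[17,7],[18,4],[23,7],[24,5],[24,7],[25,7],[27,6],[35,1],[35,7],[36,4],[49,1],[49,7],[50,7]]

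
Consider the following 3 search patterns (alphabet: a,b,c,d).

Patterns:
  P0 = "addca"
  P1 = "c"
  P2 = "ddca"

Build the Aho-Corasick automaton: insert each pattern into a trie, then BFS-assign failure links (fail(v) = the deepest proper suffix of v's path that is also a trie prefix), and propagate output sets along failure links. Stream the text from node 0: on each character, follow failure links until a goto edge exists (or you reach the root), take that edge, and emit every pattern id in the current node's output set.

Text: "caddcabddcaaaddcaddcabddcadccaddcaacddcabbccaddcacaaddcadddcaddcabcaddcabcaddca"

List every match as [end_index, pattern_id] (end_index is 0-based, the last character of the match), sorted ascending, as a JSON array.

Construct AC machine:
Trie (insert patterns):
  0='ε' goto a→1 c→6 d→7
  1='a' goto d→2
  2='ad' goto d→3
  3='add' goto c→4
  4='addc' goto a→5
  5='addca' goto ·  [P0 ends]
  6='c' goto ·  [P1 ends]
  7='d' goto d→8
  8='dd' goto c→9
  9='ddc' goto a→10
  10='ddca' goto ·  [P2 ends]

Failure links (BFS by depth):
  fail(1) 'a': from fail(0)=0 chase 'a': 0 ⇒ 0;  out=∅∪out(0)=∅
  fail(6) 'c': from fail(0)=0 chase 'c': 0 ⇒ 0;  out={1}∪out(0)={1}
  fail(7) 'd': from fail(0)=0 chase 'd': 0 ⇒ 0;  out=∅∪out(0)=∅
  fail(2) 'ad': from fail(1)=0 chase 'd': 0 ⇒ 7;  out=∅∪out(7)=∅
  fail(8) 'dd': from fail(7)=0 chase 'd': 0 ⇒ 7;  out=∅∪out(7)=∅
  fail(3) 'add': from fail(2)=7 chase 'd': 7 ⇒ 8;  out=∅∪out(8)=∅
  fail(9) 'ddc': from fail(8)=7 chase 'c': 7→0 ⇒ 6;  out=∅∪out(6)={1}
  fail(4) 'addc': from fail(3)=8 chase 'c': 8 ⇒ 9;  out=∅∪out(9)={1}
  fail(10) 'ddca': from fail(9)=6 chase 'a': 6→0 ⇒ 1;  out={2}∪out(1)={2}
  fail(5) 'addca': from fail(4)=9 chase 'a': 9 ⇒ 10;  out={0}∪out(10)={0,2}

Text stream:
[0] read 'c'  n0⇒n6  ** P1@[0:0]
[1] read 'a'  n6⇒n1 (via fail)
[2] read 'd'  n1⇒n2
[3] read 'd'  n2⇒n3
[4] read 'c'  n3⇒n4  ** P1@[4:4]
[5] read 'a'  n4⇒n5  ** P0@[1:5],P2@[2:5]
[6] read 'b'  n5⇒n0 (via fail)
[7] read 'd'  n0⇒n7
[8] read 'd'  n7⇒n8
[9] read 'c'  n8⇒n9  ** P1@[9:9]
[10] read 'a'  n9⇒n10  ** P2@[7:10]
[11] read 'a'  n10⇒n1 (via fail)
[12] read 'a'  n1⇒n1 (via fail)
[13] read 'd'  n1⇒n2
[14] read 'd'  n2⇒n3
[15] read 'c'  n3⇒n4  ** P1@[15:15]
[16] read 'a'  n4⇒n5  ** P0@[12:16],P2@[13:16]
[17] read 'd'  n5⇒n2 (via fail)
[18] read 'd'  n2⇒n3
[19] read 'c'  n3⇒n4  ** P1@[19:19]
[20] read 'a'  n4⇒n5  ** P0@[16:20],P2@[17:20]
[21] read 'b'  n5⇒n0 (via fail)
[22] read 'd'  n0⇒n7
[23] read 'd'  n7⇒n8
[24] read 'c'  n8⇒n9  ** P1@[24:24]
[25] read 'a'  n9⇒n10  ** P2@[22:25]
[26] read 'd'  n10⇒n2 (via fail)
[27] read 'c'  n2⇒n6 (via fail)  ** P1@[27:27]
[28] read 'c'  n6⇒n6 (via fail)  ** P1@[28:28]
[29] read 'a'  n6⇒n1 (via fail)
[30] read 'd'  n1⇒n2
[31] read 'd'  n2⇒n3
[32] read 'c'  n3⇒n4  ** P1@[32:32]
[33] read 'a'  n4⇒n5  ** P0@[29:33],P2@[30:33]
[34] read 'a'  n5⇒n1 (via fail)
[35] read 'c'  n1⇒n6 (via fail)  ** P1@[35:35]
[36] read 'd'  n6⇒n7 (via fail)
[37] read 'd'  n7⇒n8
[38] read 'c'  n8⇒n9  ** P1@[38:38]
[39] read 'a'  n9⇒n10  ** P2@[36:39]
[40] read 'b'  n10⇒n0 (via fail)
[41] read 'b'  n0⇒n0
[42] read 'c'  n0⇒n6  ** P1@[42:42]
[43] read 'c'  n6⇒n6 (via fail)  ** P1@[43:43]
[44] read 'a'  n6⇒n1 (via fail)
[45] read 'd'  n1⇒n2
[46] read 'd'  n2⇒n3
[47] read 'c'  n3⇒n4  ** P1@[47:47]
[48] read 'a'  n4⇒n5  ** P0@[44:48],P2@[45:48]
[49] read 'c'  n5⇒n6 (via fail)  ** P1@[49:49]
[50] read 'a'  n6⇒n1 (via fail)
[51] read 'a'  n1⇒n1 (via fail)
[52] read 'd'  n1⇒n2
[53] read 'd'  n2⇒n3
[54] read 'c'  n3⇒n4  ** P1@[54:54]
[55] read 'a'  n4⇒n5  ** P0@[51:55],P2@[52:55]
[56] read 'd'  n5⇒n2 (via fail)
[57] read 'd'  n2⇒n3
[58] read 'd'  n3⇒n8 (via fail)
[59] read 'c'  n8⇒n9  ** P1@[59:59]
[60] read 'a'  n9⇒n10  ** P2@[57:60]
[61] read 'd'  n10⇒n2 (via fail)
[62] read 'd'  n2⇒n3
[63] read 'c'  n3⇒n4  ** P1@[63:63]
[64] read 'a'  n4⇒n5  ** P0@[60:64],P2@[61:64]
[65] read 'b'  n5⇒n0 (via fail)
[66] read 'c'  n0⇒n6  ** P1@[66:66]
[67] read 'a'  n6⇒n1 (via fail)
[68] read 'd'  n1⇒n2
[69] read 'd'  n2⇒n3
[70] read 'c'  n3⇒n4  ** P1@[70:70]
[71] read 'a'  n4⇒n5  ** P0@[67:71],P2@[68:71]
[72] read 'b'  n5⇒n0 (via fail)
[73] read 'c'  n0⇒n6  ** P1@[73:73]
[74] read 'a'  n6⇒n1 (via fail)
[75] read 'd'  n1⇒n2
[76] read 'd'  n2⇒n3
[77] read 'c'  n3⇒n4  ** P1@[77:77]
[78] read 'a'  n4⇒n5  ** P0@[74:78],P2@[75:78]

Result: [[0,1],[4,1],[5,0],[5,2],[9,1],[10,2],[15,1],[16,0],[16,2],[19,1],[20,0],[20,2],[24,1],[25,2],[27,1],[28,1],[32,1],[33,0],[33,2],[35,1],[38,1],[39,2],[42,1],[43,1],[47,1],[48,0],[48,2],[49,1],[54,1],[55,0],[55,2],[59,1],[60,2],[63,1],[64,0],[64,2],[66,1],[70,1],[71,0],[71,2],[73,1],[77,1],[78,0],[78,2]]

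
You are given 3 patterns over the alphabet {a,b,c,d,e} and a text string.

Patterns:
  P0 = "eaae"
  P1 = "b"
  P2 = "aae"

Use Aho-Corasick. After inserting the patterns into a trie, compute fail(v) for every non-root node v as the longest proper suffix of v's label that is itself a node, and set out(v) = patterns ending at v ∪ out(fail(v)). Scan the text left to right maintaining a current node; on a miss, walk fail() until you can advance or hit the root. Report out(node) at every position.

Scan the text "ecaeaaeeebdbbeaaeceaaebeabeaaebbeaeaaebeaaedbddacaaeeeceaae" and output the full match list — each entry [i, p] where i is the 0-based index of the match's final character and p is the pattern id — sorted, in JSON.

Build automaton:
Trie (insert patterns):
  0='ε' goto a→6 b→5 e→1
  1='e' goto a→2
  2='ea' goto a→3
  3='eaa' goto e→4
  4='eaae' goto ·  [P0 ends]
  5='b' goto ·  [P1 ends]
  6='a' goto a→7
  7='aa' goto e→8
  8='aae' goto ·  [P2 ends]

BFS fail/out derivation:
  n1('e'): parent n0 fail=0; on 'e' 0 → fail=0;  out ∅∪∅=∅
  n5('b'): parent n0 fail=0; on 'b' 0 → fail=0;  out {1}∪∅={1}
  n6('a'): parent n0 fail=0; on 'a' 0 → fail=0;  out ∅∪∅=∅
  n2('ea'): parent n1 fail=0; on 'a' 0 → fail=6;  out ∅∪∅=∅
  n7('aa'): parent n6 fail=0; on 'a' 0 → fail=6;  out ∅∪∅=∅
  n3('eaa'): parent n2 fail=6; on 'a' 6 → fail=7;  out ∅∪∅=∅
  n8('aae'): parent n7 fail=6; on 'e' 6→0 → fail=1;  out {2}∪∅={2}
  n4('eaae'): parent n3 fail=7; on 'e' 7 → fail=8;  out {0}∪{2}={0,2}

Scan:
[0] read 'e'  n0⇒n1
[1] read 'c'  n1⇒n0 (via fail)
[2] read 'a'  n0⇒n6
[3] read 'e'  n6⇒n1 (via fail)
[4] read 'a'  n1⇒n2
[5] read 'a'  n2⇒n3
[6] read 'e'  n3⇒n4  ** P0@[3:6],P2@[4:6]
[7] read 'e'  n4⇒n1 (via fail)
[8] read 'e'  n1⇒n1 (via fail)
[9] read 'b'  n1⇒n5 (via fail)  ** P1@[9:9]
[10] read 'd'  n5⇒n0 (via fail)
[11] read 'b'  n0⇒n5  ** P1@[11:11]
[12] read 'b'  n5⇒n5 (via fail)  ** P1@[12:12]
[13] read 'e'  n5⇒n1 (via fail)
[14] read 'a'  n1⇒n2
[15] read 'a'  n2⇒n3
[16] read 'e'  n3⇒n4  ** P0@[13:16],P2@[14:16]
[17] read 'c'  n4⇒n0 (via fail)
[18] read 'e'  n0⇒n1
[19] read 'a'  n1⇒n2
[20] read 'a'  n2⇒n3
[21] read 'e'  n3⇒n4  ** P0@[18:21],P2@[19:21]
[22] read 'b'  n4⇒n5 (via fail)  ** P1@[22:22]
[23] read 'e'  n5⇒n1 (via fail)
[24] read 'a'  n1⇒n2
[25] read 'b'  n2⇒n5 (via fail)  ** P1@[25:25]
[26] read 'e'  n5⇒n1 (via fail)
[27] read 'a'  n1⇒n2
[28] read 'a'  n2⇒n3
[29] read 'e'  n3⇒n4  ** P0@[26:29],P2@[27:29]
[30] read 'b'  n4⇒n5 (via fail)  ** P1@[30:30]
[31] read 'b'  n5⇒n5 (via fail)  ** P1@[31:31]
[32] read 'e'  n5⇒n1 (via fail)
[33] read 'a'  n1⇒n2
[34] read 'e'  n2⇒n1 (via fail)
[35] read 'a'  n1⇒n2
[36] read 'a'  n2⇒n3
[37] read 'e'  n3⇒n4  ** P0@[34:37],P2@[35:37]
[38] read 'b'  n4⇒n5 (via fail)  ** P1@[38:38]
[39] read 'e'  n5⇒n1 (via fail)
[40] read 'a'  n1⇒n2
[41] read 'a'  n2⇒n3
[42] read 'e'  n3⇒n4  ** P0@[39:42],P2@[40:42]
[43] read 'd'  n4⇒n0 (via fail)
[44] read 'b'  n0⇒n5  ** P1@[44:44]
[45] read 'd'  n5⇒n0 (via fail)
[46] read 'd'  n0⇒n0
[47] read 'a'  n0⇒n6
[48] read 'c'  n6⇒n0 (via fail)
[49] read 'a'  n0⇒n6
[50] read 'a'  n6⇒n7
[51] read 'e'  n7⇒n8  ** P2@[49:51]
[52] read 'e'  n8⇒n1 (via fail)
[53] read 'e'  n1⇒n1 (via fail)
[54] read 'c'  n1⇒n0 (via fail)
[55] read 'e'  n0⇒n1
[56] read 'a'  n1⇒n2
[57] read 'a'  n2⇒n3
[58] read 'e'  n3⇒n4  ** P0@[55:58],P2@[56:58]

All matches (sorted): [[6,0],[6,2],[9,1],[11,1],[12,1],[16,0],[16,2],[21,0],[21,2],[22,1],[25,1],[29,0],[29,2],[30,1],[31,1],[37,0],[37,2],[38,1],[42,0],[42,2],[44,1],[51,2],[58,0],[58,2]]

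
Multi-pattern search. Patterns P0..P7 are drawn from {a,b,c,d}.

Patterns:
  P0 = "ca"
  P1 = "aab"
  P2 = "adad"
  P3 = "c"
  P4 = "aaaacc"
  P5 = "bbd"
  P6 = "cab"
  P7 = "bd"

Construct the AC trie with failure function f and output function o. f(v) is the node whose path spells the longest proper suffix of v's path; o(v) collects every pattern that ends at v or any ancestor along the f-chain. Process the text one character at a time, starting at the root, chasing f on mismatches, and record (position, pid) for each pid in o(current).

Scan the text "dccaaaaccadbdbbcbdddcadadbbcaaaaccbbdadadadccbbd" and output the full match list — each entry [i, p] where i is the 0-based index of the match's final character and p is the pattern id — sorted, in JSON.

Build:
Trie nodes:
  n0 'ε': a→3 b→13 c→1
  n1 'c': a→2  ←P3
  n2 'ca': b→16  ←P0
  n3 'a': a→4 d→6
  n4 'aa': a→9 b→5
  n5 'aab': ·  ←P1
  n6 'ad': a→7
  n7 'ada': d→8
  n8 'adad': ·  ←P2
  n9 'aaa': a→10
  n10 'aaaa': c→11
  n11 'aaaac': c→12
  n12 'aaaacc': ·  ←P4
  n13 'b': b→14 d→17
  n14 'bb': d→15
  n15 'bbd': ·  ←P5
  n16 'cab': ·  ←P6
  n17 'bd': ·  ←P7

BFS fail/out derivation:
  fail(1) 'c': from fail(0)=0 chase 'c': 0 ⇒ 0;  out={3}∪out(0)={3}
  fail(3) 'a': from fail(0)=0 chase 'a': 0 ⇒ 0;  out=∅∪out(0)=∅
  fail(13) 'b': from fail(0)=0 chase 'b': 0 ⇒ 0;  out=∅∪out(0)=∅
  fail(2) 'ca': from fail(1)=0 chase 'a': 0 ⇒ 3;  out={0}∪out(3)={0}
  fail(4) 'aa': from fail(3)=0 chase 'a': 0 ⇒ 3;  out=∅∪out(3)=∅
  fail(6) 'ad': from fail(3)=0 chase 'd': 0 ⇒ 0;  out=∅∪out(0)=∅
  fail(14) 'bb': from fail(13)=0 chase 'b': 0 ⇒ 13;  out=∅∪out(13)=∅
  fail(17) 'bd': from fail(13)=0 chase 'd': 0 ⇒ 0;  out={7}∪out(0)={7}
  fail(5) 'aab': from fail(4)=3 chase 'b': 3→0 ⇒ 13;  out={1}∪out(13)={1}
  fail(7) 'ada': from fail(6)=0 chase 'a': 0 ⇒ 3;  out=∅∪out(3)=∅
  fail(9) 'aaa': from fail(4)=3 chase 'a': 3 ⇒ 4;  out=∅∪out(4)=∅
  fail(15) 'bbd': from fail(14)=13 chase 'd': 13 ⇒ 17;  out={5}∪out(17)={5,7}
  fail(16) 'cab': from fail(2)=3 chase 'b': 3→0 ⇒ 13;  out={6}∪out(13)={6}
  fail(8) 'adad': from fail(7)=3 chase 'd': 3 ⇒ 6;  out={2}∪out(6)={2}
  fail(10) 'aaaa': from fail(9)=4 chase 'a': 4 ⇒ 9;  out=∅∪out(9)=∅
  fail(11) 'aaaac': from fail(10)=9 chase 'c': 9→4→3→0 ⇒ 1;  out=∅∪out(1)={3}
  fail(12) 'aaaacc': from fail(11)=1 chase 'c': 1→0 ⇒ 1;  out={4}∪out(1)={3,4}

Run:
[0] read 'd'  n0⇒n0
[1] read 'c'  n0⇒n1  emit P3@[1:1]
[2] read 'c'  n1⇒n1 (fail-walked)  emit P3@[2:2]
[3] read 'a'  n1⇒n2  emit P0@[2:3]
[4] read 'a'  n2⇒n4 (fail-walked)
[5] read 'a'  n4⇒n9
[6] read 'a'  n9⇒n10
[7] read 'c'  n10⇒n11  emit P3@[7:7]
[8] read 'c'  n11⇒n12  emit P3@[8:8],P4@[3:8]
[9] read 'a'  n12⇒n2 (fail-walked)  emit P0@[8:9]
[10] read 'd'  n2⇒n6 (fail-walked)
[11] read 'b'  n6⇒n13 (fail-walked)
[12] read 'd'  n13⇒n17  emit P7@[11:12]
[13] read 'b'  n17⇒n13 (fail-walked)
[14] read 'b'  n13⇒n14
[15] read 'c'  n14⇒n1 (fail-walked)  emit P3@[15:15]
[16] read 'b'  n1⇒n13 (fail-walked)
[17] read 'd'  n13⇒n17  emit P7@[16:17]
[18] read 'd'  n17⇒n0 (fail-walked)
[19] read 'd'  n0⇒n0
[20] read 'c'  n0⇒n1  emit P3@[20:20]
[21] read 'a'  n1⇒n2  emit P0@[20:21]
[22] read 'd'  n2⇒n6 (fail-walked)
[23] read 'a'  n6⇒n7
[24] read 'd'  n7⇒n8  emit P2@[21:24]
[25] read 'b'  n8⇒n13 (fail-walked)
[26] read 'b'  n13⇒n14
[27] read 'c'  n14⇒n1 (fail-walked)  emit P3@[27:27]
[28] read 'a'  n1⇒n2  emit P0@[27:28]
[29] read 'a'  n2⇒n4 (fail-walked)
[30] read 'a'  n4⇒n9
[31] read 'a'  n9⇒n10
[32] read 'c'  n10⇒n11  emit P3@[32:32]
[33] read 'c'  n11⇒n12  emit P3@[33:33],P4@[28:33]
[34] read 'b'  n12⇒n13 (fail-walked)
[35] read 'b'  n13⇒n14
[36] read 'd'  n14⇒n15  emit P5@[34:36],P7@[35:36]
[37] read 'a'  n15⇒n3 (fail-walked)
[38] read 'd'  n3⇒n6
[39] read 'a'  n6⇒n7
[40] read 'd'  n7⇒n8  emit P2@[37:40]
[41] read 'a'  n8⇒n7 (fail-walked)
[42] read 'd'  n7⇒n8  emit P2@[39:42]
[43] read 'c'  n8⇒n1 (fail-walked)  emit P3@[43:43]
[44] read 'c'  n1⇒n1 (fail-walked)  emit P3@[44:44]
[45] read 'b'  n1⇒n13 (fail-walked)
[46] read 'b'  n13⇒n14
[47] read 'd'  n14⇒n15  emit P5@[45:47],P7@[46:47]

Result: [[1,3],[2,3],[3,0],[7,3],[8,3],[8,4],[9,0],[12,7],[15,3],[17,7],[20,3],[21,0],[24,2],[27,3],[28,0],[32,3],[33,3],[33,4],[36,5],[36,7],[40,2],[42,2],[43,3],[44,3],[47,5],[47,7]]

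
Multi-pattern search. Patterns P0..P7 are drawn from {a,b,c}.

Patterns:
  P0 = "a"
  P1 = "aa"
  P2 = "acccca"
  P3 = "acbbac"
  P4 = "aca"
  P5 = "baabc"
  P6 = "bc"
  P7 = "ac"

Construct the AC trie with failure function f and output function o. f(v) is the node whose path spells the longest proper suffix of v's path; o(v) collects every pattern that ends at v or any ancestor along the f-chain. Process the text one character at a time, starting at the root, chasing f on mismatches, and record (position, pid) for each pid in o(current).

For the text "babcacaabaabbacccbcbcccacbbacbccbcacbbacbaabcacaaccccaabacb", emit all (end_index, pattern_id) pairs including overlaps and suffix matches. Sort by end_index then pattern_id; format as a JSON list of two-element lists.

Construct AC machine:
Trie (insert patterns):
  0='ε' goto a→1 b→13
  1='a' goto a→2 c→3  [P0 ends]
  2='aa' goto ·  [P1 ends]
  3='ac' goto a→12 b→8 c→4  [P7 ends]
  4='acc' goto c→5
  5='accc' goto c→6
  6='acccc' goto a→7
  7='acccca' goto ·  [P2 ends]
  8='acb' goto b→9
  9='acbb' goto a→10
  10='acbba' goto c→11
  11='acbbac' goto ·  [P3 ends]
  12='aca' goto ·  [P4 ends]
  13='b' goto a→14 c→18
  14='ba' goto a→15
  15='baa' goto b→16
  16='baab' goto c→17
  17='baabc' goto ·  [P5 ends]
  18='bc' goto ·  [P6 ends]

BFS fail/out derivation:
  fail(1) 'a': from fail(0)=0 chase 'a': 0 ⇒ 0;  out={0}∪out(0)={0}
  fail(13) 'b': from fail(0)=0 chase 'b': 0 ⇒ 0;  out=∅∪out(0)=∅
  fail(2) 'aa': from fail(1)=0 chase 'a': 0 ⇒ 1;  out={1}∪out(1)={0,1}
  fail(3) 'ac': from fail(1)=0 chase 'c': 0 ⇒ 0;  out={7}∪out(0)={7}
  fail(14) 'ba': from fail(13)=0 chase 'a': 0 ⇒ 1;  out=∅∪out(1)={0}
  fail(18) 'bc': from fail(13)=0 chase 'c': 0 ⇒ 0;  out={6}∪out(0)={6}
  fail(4) 'acc': from fail(3)=0 chase 'c': 0 ⇒ 0;  out=∅∪out(0)=∅
  fail(8) 'acb': from fail(3)=0 chase 'b': 0 ⇒ 13;  out=∅∪out(13)=∅
  fail(12) 'aca': from fail(3)=0 chase 'a': 0 ⇒ 1;  out={4}∪out(1)={0,4}
  fail(15) 'baa': from fail(14)=1 chase 'a': 1 ⇒ 2;  out=∅∪out(2)={0,1}
  fail(5) 'accc': from fail(4)=0 chase 'c': 0 ⇒ 0;  out=∅∪out(0)=∅
  fail(9) 'acbb': from fail(8)=13 chase 'b': 13→0 ⇒ 13;  out=∅∪out(13)=∅
  fail(16) 'baab': from fail(15)=2 chase 'b': 2→1→0 ⇒ 13;  out=∅∪out(13)=∅
  fail(6) 'acccc': from fail(5)=0 chase 'c': 0 ⇒ 0;  out=∅∪out(0)=∅
  fail(10) 'acbba': from fail(9)=13 chase 'a': 13 ⇒ 14;  out=∅∪out(14)={0}
  fail(17) 'baabc': from fail(16)=13 chase 'c': 13 ⇒ 18;  out={5}∪out(18)={5,6}
  fail(7) 'acccca': from fail(6)=0 chase 'a': 0 ⇒ 1;  out={2}∪out(1)={0,2}
  fail(11) 'acbbac': from fail(10)=14 chase 'c': 14→1 ⇒ 3;  out={3}∪out(3)={3,7}

Run:
i=0 'b': node 0→13
i=1 'a': node 13→14  ** P0@[1:1]
i=2 'b': node 14→13 ·f
i=3 'c': node 13→18  ** P6@[2:3]
i=4 'a': node 18→1 ·f  ** P0@[4:4]
i=5 'c': node 1→3  ** P7@[4:5]
i=6 'a': node 3→12  ** P0@[6:6],P4@[4:6]
i=7 'a': node 12→2 ·f  ** P0@[7:7],P1@[6:7]
i=8 'b': node 2→13 ·f
i=9 'a': node 13→14  ** P0@[9:9]
i=10 'a': node 14→15  ** P0@[10:10],P1@[9:10]
i=11 'b': node 15→16
i=12 'b': node 16→13 ·f
i=13 'a': node 13→14  ** P0@[13:13]
i=14 'c': node 14→3 ·f  ** P7@[13:14]
i=15 'c': node 3→4
i=16 'c': node 4→5
i=17 'b': node 5→13 ·f
i=18 'c': node 13→18  ** P6@[17:18]
i=19 'b': node 18→13 ·f
i=20 'c': node 13→18  ** P6@[19:20]
i=21 'c': node 18→0 ·f
i=22 'c': node 0→0
i=23 'a': node 0→1  ** P0@[23:23]
i=24 'c': node 1→3  ** P7@[23:24]
i=25 'b': node 3→8
i=26 'b': node 8→9
i=27 'a': node 9→10  ** P0@[27:27]
i=28 'c': node 10→11  ** P3@[23:28],P7@[27:28]
i=29 'b': node 11→8 ·f
i=30 'c': node 8→18 ·f  ** P6@[29:30]
i=31 'c': node 18→0 ·f
i=32 'b': node 0→13
i=33 'c': node 13→18  ** P6@[32:33]
i=34 'a': node 18→1 ·f  ** P0@[34:34]
i=35 'c': node 1→3  ** P7@[34:35]
i=36 'b': node 3→8
i=37 'b': node 8→9
i=38 'a': node 9→10  ** P0@[38:38]
i=39 'c': node 10→11  ** P3@[34:39],P7@[38:39]
i=40 'b': node 11→8 ·f
i=41 'a': node 8→14 ·f  ** P0@[41:41]
i=42 'a': node 14→15  ** P0@[42:42],P1@[41:42]
i=43 'b': node 15→16
i=44 'c': node 16→17  ** P5@[40:44],P6@[43:44]
i=45 'a': node 17→1 ·f  ** P0@[45:45]
i=46 'c': node 1→3  ** P7@[45:46]
i=47 'a': node 3→12  ** P0@[47:47],P4@[45:47]
i=48 'a': node 12→2 ·f  ** P0@[48:48],P1@[47:48]
i=49 'c': node 2→3 ·f  ** P7@[48:49]
i=50 'c': node 3→4
i=51 'c': node 4→5
i=52 'c': node 5→6
i=53 'a': node 6→7  ** P0@[53:53],P2@[48:53]
i=54 'a': node 7→2 ·f  ** P0@[54:54],P1@[53:54]
i=55 'b': node 2→13 ·f
i=56 'a': node 13→14  ** P0@[56:56]
i=57 'c': node 14→3 ·f  ** P7@[56:57]
i=58 'b': node 3→8

All matches (sorted): [[1,0],[3,6],[4,0],[5,7],[6,0],[6,4],[7,0],[7,1],[9,0],[10,0],[10,1],[13,0],[14,7],[18,6],[20,6],[23,0],[24,7],[27,0],[28,3],[28,7],[30,6],[33,6],[34,0],[35,7],[38,0],[39,3],[39,7],[41,0],[42,0],[42,1],[44,5],[44,6],[45,0],[46,7],[47,0],[47,4],[48,0],[48,1],[49,7],[53,0],[53,2],[54,0],[54,1],[56,0],[57,7]]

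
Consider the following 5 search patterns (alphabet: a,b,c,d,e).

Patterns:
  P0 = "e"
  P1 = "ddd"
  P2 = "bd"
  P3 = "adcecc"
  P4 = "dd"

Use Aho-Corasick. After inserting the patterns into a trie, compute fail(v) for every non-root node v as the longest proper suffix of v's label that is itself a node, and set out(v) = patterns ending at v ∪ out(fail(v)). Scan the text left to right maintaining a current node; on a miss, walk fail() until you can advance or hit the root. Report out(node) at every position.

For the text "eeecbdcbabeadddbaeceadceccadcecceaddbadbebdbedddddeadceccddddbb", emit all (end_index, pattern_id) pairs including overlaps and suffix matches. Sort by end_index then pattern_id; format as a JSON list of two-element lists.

Build:
Trie nodes:
  n0 'ε': a→7 b→5 d→2 e→1
  n1 'e': ·  [P0 ends]
  n2 'd': d→3
  n3 'dd': d→4  [P4 ends]
  n4 'ddd': ·  [P1 ends]
  n5 'b': d→6
  n6 'bd': ·  [P2 ends]
  n7 'a': d→8
  n8 'ad': c→9
  n9 'adc': e→10
  n10 'adce': c→11
  n11 'adcec': c→12
  n12 'adcecc': ·  [P3 ends]

Failure links (BFS by depth):
  fail(1) 'e': from fail(0)=0 chase 'e': 0 ⇒ 0;  out={0}∪out(0)={0}
  fail(2) 'd': from fail(0)=0 chase 'd': 0 ⇒ 0;  out=∅∪out(0)=∅
  fail(5) 'b': from fail(0)=0 chase 'b': 0 ⇒ 0;  out=∅∪out(0)=∅
  fail(7) 'a': from fail(0)=0 chase 'a': 0 ⇒ 0;  out=∅∪out(0)=∅
  fail(3) 'dd': from fail(2)=0 chase 'd': 0 ⇒ 2;  out={4}∪out(2)={4}
  fail(6) 'bd': from fail(5)=0 chase 'd': 0 ⇒ 2;  out={2}∪out(2)={2}
  fail(8) 'ad': from fail(7)=0 chase 'd': 0 ⇒ 2;  out=∅∪out(2)=∅
  fail(4) 'ddd': from fail(3)=2 chase 'd': 2 ⇒ 3;  out={1}∪out(3)={1,4}
  fail(9) 'adc': from fail(8)=2 chase 'c': 2→0 ⇒ 0;  out=∅∪out(0)=∅
  fail(10) 'adce': from fail(9)=0 chase 'e': 0 ⇒ 1;  out=∅∪out(1)={0}
  fail(11) 'adcec': from fail(10)=1 chase 'c': 1→0 ⇒ 0;  out=∅∪out(0)=∅
  fail(12) 'adcecc': from fail(11)=0 chase 'c': 0 ⇒ 0;  out={3}∪out(0)={3}

Run:
[0] read 'e'  n0⇒n1  → match P0@[0:0]
[1] read 'e'  n1⇒n1 (fail-walked)  → match P0@[1:1]
[2] read 'e'  n1⇒n1 (fail-walked)  → match P0@[2:2]
[3] read 'c'  n1⇒n0 (fail-walked)
[4] read 'b'  n0⇒n5
[5] read 'd'  n5⇒n6  → match P2@[4:5]
[6] read 'c'  n6⇒n0 (fail-walked)
[7] read 'b'  n0⇒n5
[8] read 'a'  n5⇒n7 (fail-walked)
[9] read 'b'  n7⇒n5 (fail-walked)
[10] read 'e'  n5⇒n1 (fail-walked)  → match P0@[10:10]
[11] read 'a'  n1⇒n7 (fail-walked)
[12] read 'd'  n7⇒n8
[13] read 'd'  n8⇒n3 (fail-walked)  → match P4@[12:13]
[14] read 'd'  n3⇒n4  → match P1@[12:14],P4@[13:14]
[15] read 'b'  n4⇒n5 (fail-walked)
[16] read 'a'  n5⇒n7 (fail-walked)
[17] read 'e'  n7⇒n1 (fail-walked)  → match P0@[17:17]
[18] read 'c'  n1⇒n0 (fail-walked)
[19] read 'e'  n0⇒n1  → match P0@[19:19]
[20] read 'a'  n1⇒n7 (fail-walked)
[21] read 'd'  n7⇒n8
[22] read 'c'  n8⇒n9
[23] read 'e'  n9⇒n10  → match P0@[23:23]
[24] read 'c'  n10⇒n11
[25] read 'c'  n11⇒n12  → match P3@[20:25]
[26] read 'a'  n12⇒n7 (fail-walked)
[27] read 'd'  n7⇒n8
[28] read 'c'  n8⇒n9
[29] read 'e'  n9⇒n10  → match P0@[29:29]
[30] read 'c'  n10⇒n11
[31] read 'c'  n11⇒n12  → match P3@[26:31]
[32] read 'e'  n12⇒n1 (fail-walked)  → match P0@[32:32]
[33] read 'a'  n1⇒n7 (fail-walked)
[34] read 'd'  n7⇒n8
[35] read 'd'  n8⇒n3 (fail-walked)  → match P4@[34:35]
[36] read 'b'  n3⇒n5 (fail-walked)
[37] read 'a'  n5⇒n7 (fail-walked)
[38] read 'd'  n7⇒n8
[39] read 'b'  n8⇒n5 (fail-walked)
[40] read 'e'  n5⇒n1 (fail-walked)  → match P0@[40:40]
[41] read 'b'  n1⇒n5 (fail-walked)
[42] read 'd'  n5⇒n6  → match P2@[41:42]
[43] read 'b'  n6⇒n5 (fail-walked)
[44] read 'e'  n5⇒n1 (fail-walked)  → match P0@[44:44]
[45] read 'd'  n1⇒n2 (fail-walked)
[46] read 'd'  n2⇒n3  → match P4@[45:46]
[47] read 'd'  n3⇒n4  → match P1@[45:47],P4@[46:47]
[48] read 'd'  n4⇒n4 (fail-walked)  → match P1@[46:48],P4@[47:48]
[49] read 'd'  n4⇒n4 (fail-walked)  → match P1@[47:49],P4@[48:49]
[50] read 'e'  n4⇒n1 (fail-walked)  → match P0@[50:50]
[51] read 'a'  n1⇒n7 (fail-walked)
[52] read 'd'  n7⇒n8
[53] read 'c'  n8⇒n9
[54] read 'e'  n9⇒n10  → match P0@[54:54]
[55] read 'c'  n10⇒n11
[56] read 'c'  n11⇒n12  → match P3@[51:56]
[57] read 'd'  n12⇒n2 (fail-walked)
[58] read 'd'  n2⇒n3  → match P4@[57:58]
[59] read 'd'  n3⇒n4  → match P1@[57:59],P4@[58:59]
[60] read 'd'  n4⇒n4 (fail-walked)  → match P1@[58:60],P4@[59:60]
[61] read 'b'  n4⇒n5 (fail-walked)
[62] read 'b'  n5⇒n5 (fail-walked)

All matches (sorted): [[0,0],[1,0],[2,0],[5,2],[10,0],[13,4],[14,1],[14,4],[17,0],[19,0],[23,0],[25,3],[29,0],[31,3],[32,0],[35,4],[40,0],[42,2],[44,0],[46,4],[47,1],[47,4],[48,1],[48,4],[49,1],[49,4],[50,0],[54,0],[56,3],[58,4],[59,1],[59,4],[60,1],[60,4]]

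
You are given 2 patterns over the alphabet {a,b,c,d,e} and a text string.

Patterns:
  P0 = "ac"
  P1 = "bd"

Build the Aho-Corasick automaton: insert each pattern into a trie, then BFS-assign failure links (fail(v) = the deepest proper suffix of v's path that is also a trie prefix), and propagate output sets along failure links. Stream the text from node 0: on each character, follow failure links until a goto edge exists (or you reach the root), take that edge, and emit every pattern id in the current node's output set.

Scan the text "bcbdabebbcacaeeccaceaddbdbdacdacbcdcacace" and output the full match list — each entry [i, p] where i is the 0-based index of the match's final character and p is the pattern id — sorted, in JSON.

Build automaton:
Trie nodes:
  n0 'ε': a→1 b→3
  n1 'a': c→2
  n2 'ac': ·  [P0 ends]
  n3 'b': d→4
  n4 'bd': ·  [P1 ends]

Failure links (BFS by depth):
  fail(1) 'a': from fail(0)=0 chase 'a': 0 ⇒ 0;  out=∅∪out(0)=∅
  fail(3) 'b': from fail(0)=0 chase 'b': 0 ⇒ 0;  out=∅∪out(0)=∅
  fail(2) 'ac': from fail(1)=0 chase 'c': 0 ⇒ 0;  out={0}∪out(0)={0}
  fail(4) 'bd': from fail(3)=0 chase 'd': 0 ⇒ 0;  out={1}∪out(0)={1}

Run:
i=0 'b': node 0→3
i=1 'c': node 3→0 ·f
i=2 'b': node 0→3
i=3 'd': node 3→4  ** P1@[2:3]
i=4 'a': node 4→1 ·f
i=5 'b': node 1→3 ·f
i=6 'e': node 3→0 ·f
i=7 'b': node 0→3
i=8 'b': node 3→3 ·f
i=9 'c': node 3→0 ·f
i=10 'a': node 0→1
i=11 'c': node 1→2  ** P0@[10:11]
i=12 'a': node 2→1 ·f
i=13 'e': node 1→0 ·f
i=14 'e': node 0→0
i=15 'c': node 0→0
i=16 'c': node 0→0
i=17 'a': node 0→1
i=18 'c': node 1→2  ** P0@[17:18]
i=19 'e': node 2→0 ·f
i=20 'a': node 0→1
i=21 'd': node 1→0 ·f
i=22 'd': node 0→0
i=23 'b': node 0→3
i=24 'd': node 3→4  ** P1@[23:24]
i=25 'b': node 4→3 ·f
i=26 'd': node 3→4  ** P1@[25:26]
i=27 'a': node 4→1 ·f
i=28 'c': node 1→2  ** P0@[27:28]
i=29 'd': node 2→0 ·f
i=30 'a': node 0→1
i=31 'c': node 1→2  ** P0@[30:31]
i=32 'b': node 2→3 ·f
i=33 'c': node 3→0 ·f
i=34 'd': node 0→0
i=35 'c': node 0→0
i=36 'a': node 0→1
i=37 'c': node 1→2  ** P0@[36:37]
i=38 'a': node 2→1 ·f
i=39 'c': node 1→2  ** P0@[38:39]
i=40 'e': node 2→0 ·f

All matches (sorted): [[3,1],[11,0],[18,0],[24,1],[26,1],[28,0],[31,0],[37,0],[39,0]]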